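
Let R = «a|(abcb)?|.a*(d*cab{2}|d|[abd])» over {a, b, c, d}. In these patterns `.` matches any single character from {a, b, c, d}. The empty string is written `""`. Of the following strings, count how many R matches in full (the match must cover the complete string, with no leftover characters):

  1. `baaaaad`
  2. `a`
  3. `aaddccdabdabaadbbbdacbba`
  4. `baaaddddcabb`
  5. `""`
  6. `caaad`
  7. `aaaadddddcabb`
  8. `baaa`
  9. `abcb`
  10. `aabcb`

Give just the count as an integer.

1 → match
2 → match
3 → no match
4 → match
5 → match
6 → match
7 → match
8 → match
9 → match
10 → no match
Total matched: 8

8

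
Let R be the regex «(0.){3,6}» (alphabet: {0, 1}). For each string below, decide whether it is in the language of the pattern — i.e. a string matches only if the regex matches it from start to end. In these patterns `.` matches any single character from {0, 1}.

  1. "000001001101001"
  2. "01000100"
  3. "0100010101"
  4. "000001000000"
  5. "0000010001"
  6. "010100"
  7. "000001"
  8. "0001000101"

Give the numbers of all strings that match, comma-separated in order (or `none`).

2, 3, 4, 5, 6, 7, 8

1 → no match
2 → match
3 → match
4 → match
5 → match
6 → match
7 → match
8 → match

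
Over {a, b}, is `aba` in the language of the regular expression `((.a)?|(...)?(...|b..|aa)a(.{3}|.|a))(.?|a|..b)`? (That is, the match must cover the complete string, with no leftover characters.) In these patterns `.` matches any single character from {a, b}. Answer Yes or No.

No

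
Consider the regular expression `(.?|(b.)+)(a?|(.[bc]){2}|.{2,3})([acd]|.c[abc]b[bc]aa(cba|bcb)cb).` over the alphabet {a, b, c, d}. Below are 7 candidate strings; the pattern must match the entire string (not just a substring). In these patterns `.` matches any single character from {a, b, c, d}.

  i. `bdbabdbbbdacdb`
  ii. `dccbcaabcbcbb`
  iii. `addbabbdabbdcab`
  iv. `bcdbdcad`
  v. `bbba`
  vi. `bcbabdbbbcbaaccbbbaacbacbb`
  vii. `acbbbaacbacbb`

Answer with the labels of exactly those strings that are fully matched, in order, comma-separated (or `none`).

i, ii, iv, vi, vii

i → match
ii → match
iii → no match
iv → match
v → no match
vi → match
vii → match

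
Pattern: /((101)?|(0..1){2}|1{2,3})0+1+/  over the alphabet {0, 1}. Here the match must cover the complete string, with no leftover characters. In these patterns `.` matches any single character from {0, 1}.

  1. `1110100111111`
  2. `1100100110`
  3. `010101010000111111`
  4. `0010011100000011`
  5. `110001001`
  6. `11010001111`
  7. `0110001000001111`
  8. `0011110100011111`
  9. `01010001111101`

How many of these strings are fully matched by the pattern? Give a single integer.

1 → no match
2 → no match — must end with `1`
3 → match
4 → no match
5 → no match
6 → no match
7 → no match
8 → no match
9 → no match
Total matched: 1

1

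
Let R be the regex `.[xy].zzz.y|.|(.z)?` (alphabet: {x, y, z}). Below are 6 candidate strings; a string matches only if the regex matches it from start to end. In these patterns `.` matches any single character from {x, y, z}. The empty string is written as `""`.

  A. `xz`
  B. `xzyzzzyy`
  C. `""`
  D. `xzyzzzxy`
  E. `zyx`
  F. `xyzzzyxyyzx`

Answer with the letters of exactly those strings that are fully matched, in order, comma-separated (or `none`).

A → match
B → no match
C → match
D → no match
E → no match
F → no match

A, C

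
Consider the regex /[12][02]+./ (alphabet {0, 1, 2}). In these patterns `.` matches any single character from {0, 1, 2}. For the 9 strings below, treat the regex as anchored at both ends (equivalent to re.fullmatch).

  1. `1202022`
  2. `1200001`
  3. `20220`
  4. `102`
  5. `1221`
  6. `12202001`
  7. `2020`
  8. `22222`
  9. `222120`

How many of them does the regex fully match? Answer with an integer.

1 → match
2 → match
3 → match
4 → match
5 → match
6 → match
7 → match
8 → match
9 → no match
Total matched: 8

8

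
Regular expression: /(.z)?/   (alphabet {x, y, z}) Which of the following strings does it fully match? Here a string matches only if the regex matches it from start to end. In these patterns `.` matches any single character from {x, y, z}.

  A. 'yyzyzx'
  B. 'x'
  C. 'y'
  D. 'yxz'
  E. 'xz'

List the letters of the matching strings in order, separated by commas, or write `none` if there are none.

A → no match
B → no match
C → no match
D → no match
E → match

E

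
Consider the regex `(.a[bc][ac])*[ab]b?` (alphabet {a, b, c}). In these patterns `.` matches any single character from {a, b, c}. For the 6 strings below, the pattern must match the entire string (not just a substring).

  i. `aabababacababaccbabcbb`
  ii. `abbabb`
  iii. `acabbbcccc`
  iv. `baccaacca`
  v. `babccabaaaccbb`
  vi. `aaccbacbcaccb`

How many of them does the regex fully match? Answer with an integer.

3

i → match
ii. `abbabb` → no match
iii. `acabbbcccc` → no match
iv. `baccaacca` → match
v → match
vi → no match
Total matched: 3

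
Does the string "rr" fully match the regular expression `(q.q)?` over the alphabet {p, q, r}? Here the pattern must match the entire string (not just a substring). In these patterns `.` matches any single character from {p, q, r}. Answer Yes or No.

No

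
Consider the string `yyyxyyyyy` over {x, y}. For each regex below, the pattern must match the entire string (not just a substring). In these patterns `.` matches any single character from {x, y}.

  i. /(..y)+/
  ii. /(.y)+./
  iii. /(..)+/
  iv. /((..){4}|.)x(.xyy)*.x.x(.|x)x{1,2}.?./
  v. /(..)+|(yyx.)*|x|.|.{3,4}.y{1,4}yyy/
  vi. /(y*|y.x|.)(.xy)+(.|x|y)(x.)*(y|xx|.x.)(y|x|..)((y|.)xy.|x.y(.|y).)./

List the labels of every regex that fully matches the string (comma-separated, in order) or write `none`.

i → match
ii → no match
iii → no match
iv → no match
v → match
vi → no match

i, v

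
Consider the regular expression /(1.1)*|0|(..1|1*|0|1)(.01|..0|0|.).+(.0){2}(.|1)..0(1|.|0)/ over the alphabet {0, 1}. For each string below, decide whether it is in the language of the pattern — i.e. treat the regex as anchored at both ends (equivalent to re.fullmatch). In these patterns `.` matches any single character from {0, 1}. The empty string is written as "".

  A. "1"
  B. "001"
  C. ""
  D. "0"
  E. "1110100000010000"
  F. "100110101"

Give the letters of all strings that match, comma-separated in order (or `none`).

A → no match
B → no match
C → match
D → match
E → match
F → no match

C, D, E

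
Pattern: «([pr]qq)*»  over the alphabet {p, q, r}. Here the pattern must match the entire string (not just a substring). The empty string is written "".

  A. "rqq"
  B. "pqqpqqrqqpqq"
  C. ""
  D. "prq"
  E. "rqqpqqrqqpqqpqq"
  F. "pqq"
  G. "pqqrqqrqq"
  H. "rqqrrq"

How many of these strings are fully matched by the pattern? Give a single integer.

6

A → match
B → match
C → match
D → no match
E → match
F → match
G → match
H → no match
Total matched: 6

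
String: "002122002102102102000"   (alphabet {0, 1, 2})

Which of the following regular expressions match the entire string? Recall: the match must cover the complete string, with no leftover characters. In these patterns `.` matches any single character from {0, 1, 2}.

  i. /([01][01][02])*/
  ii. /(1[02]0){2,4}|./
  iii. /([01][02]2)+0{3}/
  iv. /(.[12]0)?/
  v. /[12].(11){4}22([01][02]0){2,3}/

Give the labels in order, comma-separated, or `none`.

iii

i → no match
ii → no match
iii → match
iv → no match
v → no match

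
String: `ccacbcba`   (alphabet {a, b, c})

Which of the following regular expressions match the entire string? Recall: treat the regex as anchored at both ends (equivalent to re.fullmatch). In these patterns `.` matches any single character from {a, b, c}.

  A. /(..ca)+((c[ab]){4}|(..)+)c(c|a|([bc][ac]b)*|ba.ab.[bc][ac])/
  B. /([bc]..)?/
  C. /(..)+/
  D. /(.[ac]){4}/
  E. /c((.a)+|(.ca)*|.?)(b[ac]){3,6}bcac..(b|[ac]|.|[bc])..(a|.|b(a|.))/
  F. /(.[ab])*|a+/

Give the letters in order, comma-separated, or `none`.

A → no match
B → no match
C → match
D → match
E → no match
F → no match

C, D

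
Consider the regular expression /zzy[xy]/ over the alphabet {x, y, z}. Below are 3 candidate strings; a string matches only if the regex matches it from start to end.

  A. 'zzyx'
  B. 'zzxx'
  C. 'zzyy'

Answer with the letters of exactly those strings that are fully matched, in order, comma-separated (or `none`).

A, C

A → match
B → no match — must start with 'zzy'
C → match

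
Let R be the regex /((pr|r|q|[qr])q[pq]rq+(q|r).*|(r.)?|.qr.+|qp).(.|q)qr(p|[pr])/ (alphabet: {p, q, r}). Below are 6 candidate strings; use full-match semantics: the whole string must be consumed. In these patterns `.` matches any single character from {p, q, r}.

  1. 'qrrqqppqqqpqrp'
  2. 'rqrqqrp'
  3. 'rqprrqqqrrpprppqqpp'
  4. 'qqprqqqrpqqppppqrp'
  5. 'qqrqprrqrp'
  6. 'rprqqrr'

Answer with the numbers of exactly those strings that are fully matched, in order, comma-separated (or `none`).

1 → no match
2 → match
3 → no match
4 → match
5 → match
6 → match

2, 4, 5, 6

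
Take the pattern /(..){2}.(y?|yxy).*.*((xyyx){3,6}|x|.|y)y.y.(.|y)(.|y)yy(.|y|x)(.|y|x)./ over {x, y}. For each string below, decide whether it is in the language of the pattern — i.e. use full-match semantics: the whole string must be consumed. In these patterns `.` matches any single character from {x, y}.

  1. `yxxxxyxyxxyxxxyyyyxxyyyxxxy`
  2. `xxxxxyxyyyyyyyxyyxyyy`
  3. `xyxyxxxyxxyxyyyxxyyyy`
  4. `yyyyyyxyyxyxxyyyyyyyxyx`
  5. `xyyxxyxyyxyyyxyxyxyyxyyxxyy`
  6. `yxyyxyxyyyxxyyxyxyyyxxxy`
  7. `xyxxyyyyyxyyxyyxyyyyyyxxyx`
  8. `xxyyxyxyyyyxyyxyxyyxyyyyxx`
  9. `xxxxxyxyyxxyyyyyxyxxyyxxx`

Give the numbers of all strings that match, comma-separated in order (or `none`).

1 → no match
2 → no match
3 → no match
4 → no match
5 → no match
6 → no match
7 → no match
8 → match
9 → no match

8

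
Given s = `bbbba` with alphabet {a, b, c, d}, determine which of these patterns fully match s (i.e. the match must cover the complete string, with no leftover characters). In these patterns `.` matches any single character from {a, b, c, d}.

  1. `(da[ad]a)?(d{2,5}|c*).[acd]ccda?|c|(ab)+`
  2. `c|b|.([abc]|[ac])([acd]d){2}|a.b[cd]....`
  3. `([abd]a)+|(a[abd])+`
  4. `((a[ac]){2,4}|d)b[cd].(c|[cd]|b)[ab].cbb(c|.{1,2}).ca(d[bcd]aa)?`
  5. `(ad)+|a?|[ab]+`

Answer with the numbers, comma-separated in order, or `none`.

5

1 → no match
2 → no match
3 → no match
4 → no match
5 → match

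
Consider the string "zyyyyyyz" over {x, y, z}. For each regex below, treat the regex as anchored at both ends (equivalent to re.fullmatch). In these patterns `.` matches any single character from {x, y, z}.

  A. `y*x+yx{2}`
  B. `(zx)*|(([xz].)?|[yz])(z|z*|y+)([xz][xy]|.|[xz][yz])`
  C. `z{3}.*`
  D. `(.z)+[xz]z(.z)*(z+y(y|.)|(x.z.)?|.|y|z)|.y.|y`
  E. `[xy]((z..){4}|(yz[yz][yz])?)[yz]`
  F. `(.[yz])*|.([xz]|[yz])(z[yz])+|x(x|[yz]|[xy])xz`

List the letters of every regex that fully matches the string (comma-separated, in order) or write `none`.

A → no match — must end with "x"
B → match
C → no match
D → no match
E → no match
F → match

B, F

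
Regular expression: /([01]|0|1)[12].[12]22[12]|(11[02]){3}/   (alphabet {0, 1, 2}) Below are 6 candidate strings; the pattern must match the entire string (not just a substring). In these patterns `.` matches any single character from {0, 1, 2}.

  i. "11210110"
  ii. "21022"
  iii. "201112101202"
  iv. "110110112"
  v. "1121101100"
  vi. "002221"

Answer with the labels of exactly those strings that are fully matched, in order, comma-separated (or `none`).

i. "11210110" → no match
ii. "21022" → no match
iii. "201112101202" → no match
iv. "110110112" → match
v. "1121101100" → no match
vi. "002221" → no match

iv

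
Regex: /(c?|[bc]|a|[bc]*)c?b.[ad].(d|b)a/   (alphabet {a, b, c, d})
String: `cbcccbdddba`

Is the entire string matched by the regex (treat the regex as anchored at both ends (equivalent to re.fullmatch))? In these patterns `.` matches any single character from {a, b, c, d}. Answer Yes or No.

Yes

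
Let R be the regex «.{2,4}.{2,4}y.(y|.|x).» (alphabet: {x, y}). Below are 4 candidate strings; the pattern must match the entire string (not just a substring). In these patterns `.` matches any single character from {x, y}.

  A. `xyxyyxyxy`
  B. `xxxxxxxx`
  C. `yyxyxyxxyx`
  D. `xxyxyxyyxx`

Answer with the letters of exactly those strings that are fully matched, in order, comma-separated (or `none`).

D

A → no match
B → no match
C → no match
D → match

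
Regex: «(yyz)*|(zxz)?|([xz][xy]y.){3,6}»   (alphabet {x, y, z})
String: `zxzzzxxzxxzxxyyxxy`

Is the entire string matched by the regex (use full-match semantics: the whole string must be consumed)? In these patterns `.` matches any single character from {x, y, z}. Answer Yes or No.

No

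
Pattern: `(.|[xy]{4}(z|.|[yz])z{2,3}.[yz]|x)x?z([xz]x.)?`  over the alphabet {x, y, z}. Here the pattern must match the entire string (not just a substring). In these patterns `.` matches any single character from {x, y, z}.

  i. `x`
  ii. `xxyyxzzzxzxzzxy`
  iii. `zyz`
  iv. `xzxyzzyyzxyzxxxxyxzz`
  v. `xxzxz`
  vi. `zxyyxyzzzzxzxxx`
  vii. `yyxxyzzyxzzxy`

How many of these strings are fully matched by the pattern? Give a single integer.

i. `x` → no match
ii → match
iii. `zyz` → no match
iv → no match
v. `xxzxz` → no match
vi → no match
vii → no match
Total matched: 1

1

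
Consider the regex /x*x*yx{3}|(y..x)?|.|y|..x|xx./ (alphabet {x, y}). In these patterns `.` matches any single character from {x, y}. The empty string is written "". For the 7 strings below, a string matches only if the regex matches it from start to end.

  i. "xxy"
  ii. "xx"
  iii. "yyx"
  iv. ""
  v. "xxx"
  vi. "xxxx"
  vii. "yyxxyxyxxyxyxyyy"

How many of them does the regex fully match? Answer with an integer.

i → match
ii → no match
iii → match
iv → match
v → match
vi → no match
vii → no match
Total matched: 4

4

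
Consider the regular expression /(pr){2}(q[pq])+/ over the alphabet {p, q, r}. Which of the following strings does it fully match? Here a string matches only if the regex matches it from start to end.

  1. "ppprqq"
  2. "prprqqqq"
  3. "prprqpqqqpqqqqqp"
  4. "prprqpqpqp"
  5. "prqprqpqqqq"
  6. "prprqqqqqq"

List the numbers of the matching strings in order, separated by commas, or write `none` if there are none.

1 → no match — must start with "pr"
2 → match
3 → match
4 → match
5 → no match
6 → match

2, 3, 4, 6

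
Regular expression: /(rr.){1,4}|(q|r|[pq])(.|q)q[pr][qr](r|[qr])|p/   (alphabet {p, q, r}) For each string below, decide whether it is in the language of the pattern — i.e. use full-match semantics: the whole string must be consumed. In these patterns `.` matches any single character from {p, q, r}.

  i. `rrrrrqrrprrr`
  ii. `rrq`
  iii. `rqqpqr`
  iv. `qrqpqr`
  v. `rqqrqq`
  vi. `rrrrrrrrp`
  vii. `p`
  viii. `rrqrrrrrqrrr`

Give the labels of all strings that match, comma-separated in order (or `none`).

i → match
ii → match
iii → match
iv → match
v → match
vi → match
vii → match
viii → match

i, ii, iii, iv, v, vi, vii, viii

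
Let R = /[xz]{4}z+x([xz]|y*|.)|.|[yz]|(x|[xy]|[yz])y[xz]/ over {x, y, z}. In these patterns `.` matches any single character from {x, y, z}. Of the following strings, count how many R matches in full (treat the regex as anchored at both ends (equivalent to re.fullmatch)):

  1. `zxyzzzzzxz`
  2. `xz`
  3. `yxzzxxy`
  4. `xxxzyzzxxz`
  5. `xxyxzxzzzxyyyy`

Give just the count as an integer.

1 → no match
2 → no match
3 → no match
4 → no match
5 → no match
Total matched: 0

0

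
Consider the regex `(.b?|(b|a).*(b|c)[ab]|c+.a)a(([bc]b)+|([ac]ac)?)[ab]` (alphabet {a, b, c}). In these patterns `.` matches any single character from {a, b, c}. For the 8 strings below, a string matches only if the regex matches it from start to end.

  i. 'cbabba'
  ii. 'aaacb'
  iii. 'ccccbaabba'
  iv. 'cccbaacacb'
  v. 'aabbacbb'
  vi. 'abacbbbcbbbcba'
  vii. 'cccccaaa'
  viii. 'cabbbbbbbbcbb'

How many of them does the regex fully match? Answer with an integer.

7

i → match
ii → no match
iii → match
iv → match
v → match
vi → match
vii → match
viii → match
Total matched: 7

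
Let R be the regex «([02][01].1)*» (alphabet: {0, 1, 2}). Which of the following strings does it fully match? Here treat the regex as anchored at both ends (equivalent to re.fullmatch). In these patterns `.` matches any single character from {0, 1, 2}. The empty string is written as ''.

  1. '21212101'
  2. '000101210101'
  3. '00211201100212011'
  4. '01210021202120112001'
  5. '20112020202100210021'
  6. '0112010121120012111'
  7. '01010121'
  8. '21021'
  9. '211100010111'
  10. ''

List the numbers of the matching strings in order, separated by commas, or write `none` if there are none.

1, 2, 4, 7, 9, 10

1 → match
2 → match
3 → no match
4 → match
5 → no match
6 → no match
7 → match
8 → no match
9 → match
10 → match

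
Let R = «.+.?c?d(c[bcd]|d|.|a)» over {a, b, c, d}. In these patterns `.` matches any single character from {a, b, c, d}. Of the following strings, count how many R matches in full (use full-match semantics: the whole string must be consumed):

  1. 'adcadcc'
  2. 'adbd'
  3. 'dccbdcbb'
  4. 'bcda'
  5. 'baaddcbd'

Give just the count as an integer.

2

1 → match
2 → no match
3 → no match
4 → match
5 → no match
Total matched: 2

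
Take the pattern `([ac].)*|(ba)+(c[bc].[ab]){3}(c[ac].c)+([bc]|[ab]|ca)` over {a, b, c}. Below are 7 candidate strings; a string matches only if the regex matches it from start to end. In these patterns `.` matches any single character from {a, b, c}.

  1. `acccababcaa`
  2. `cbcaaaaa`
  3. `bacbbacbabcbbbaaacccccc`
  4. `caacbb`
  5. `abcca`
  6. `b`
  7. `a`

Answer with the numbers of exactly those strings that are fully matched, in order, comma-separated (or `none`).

1 → no match
2 → match
3 → no match
4 → no match
5 → no match
6 → no match
7 → no match

2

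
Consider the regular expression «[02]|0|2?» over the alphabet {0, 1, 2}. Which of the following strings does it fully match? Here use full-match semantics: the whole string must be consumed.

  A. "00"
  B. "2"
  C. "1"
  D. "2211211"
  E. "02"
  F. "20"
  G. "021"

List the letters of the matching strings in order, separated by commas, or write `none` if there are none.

A → no match
B → match
C → no match
D → no match
E → no match
F → no match
G → no match

B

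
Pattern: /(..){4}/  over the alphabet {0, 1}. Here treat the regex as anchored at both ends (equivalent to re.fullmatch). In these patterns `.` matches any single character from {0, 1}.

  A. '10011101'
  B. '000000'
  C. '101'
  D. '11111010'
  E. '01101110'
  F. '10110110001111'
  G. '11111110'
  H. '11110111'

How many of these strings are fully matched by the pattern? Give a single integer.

A → match
B → no match
C → no match
D → match
E → match
F → no match
G → match
H → match
Total matched: 5

5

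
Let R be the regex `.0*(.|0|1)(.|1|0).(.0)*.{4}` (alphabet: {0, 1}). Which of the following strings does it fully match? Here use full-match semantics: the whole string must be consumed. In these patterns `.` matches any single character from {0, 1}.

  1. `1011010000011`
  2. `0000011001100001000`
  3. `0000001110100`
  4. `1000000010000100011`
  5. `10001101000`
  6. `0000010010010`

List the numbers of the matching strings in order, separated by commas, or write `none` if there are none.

1, 3, 4, 5

1 → match
2 → no match
3 → match
4 → match
5 → match
6 → no match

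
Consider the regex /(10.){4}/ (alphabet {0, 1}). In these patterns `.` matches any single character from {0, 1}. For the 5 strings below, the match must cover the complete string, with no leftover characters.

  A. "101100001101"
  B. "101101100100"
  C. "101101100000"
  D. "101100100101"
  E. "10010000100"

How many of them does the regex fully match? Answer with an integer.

2

A → no match
B → match
C → no match
D → match
E → no match
Total matched: 2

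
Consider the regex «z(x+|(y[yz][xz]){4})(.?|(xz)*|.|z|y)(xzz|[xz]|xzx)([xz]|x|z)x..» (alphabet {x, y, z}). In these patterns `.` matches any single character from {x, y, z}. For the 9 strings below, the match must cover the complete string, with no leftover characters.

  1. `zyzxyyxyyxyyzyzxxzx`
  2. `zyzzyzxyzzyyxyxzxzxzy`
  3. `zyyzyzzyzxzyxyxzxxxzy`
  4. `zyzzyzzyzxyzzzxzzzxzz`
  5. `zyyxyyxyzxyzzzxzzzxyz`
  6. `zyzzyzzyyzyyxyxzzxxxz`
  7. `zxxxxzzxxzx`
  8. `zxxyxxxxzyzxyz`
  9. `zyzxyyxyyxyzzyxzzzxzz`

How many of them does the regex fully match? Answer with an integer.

7

1 → match
2 → match
3 → no match
4 → match
5 → match
6 → match
7. `zxxxxzzxxzx` → match
8 → no match
9 → match
Total matched: 7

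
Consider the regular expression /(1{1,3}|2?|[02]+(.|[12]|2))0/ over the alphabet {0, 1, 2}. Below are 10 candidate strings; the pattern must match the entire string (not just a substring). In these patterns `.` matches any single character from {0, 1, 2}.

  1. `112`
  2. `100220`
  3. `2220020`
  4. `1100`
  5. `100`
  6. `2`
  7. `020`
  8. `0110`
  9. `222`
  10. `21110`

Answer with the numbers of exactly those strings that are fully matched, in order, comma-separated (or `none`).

1 → no match — must end with `0`
2 → no match
3 → match
4 → no match
5 → no match
6 → no match — must end with `0`
7 → match
8 → no match
9 → no match — must end with `0`
10 → no match

3, 7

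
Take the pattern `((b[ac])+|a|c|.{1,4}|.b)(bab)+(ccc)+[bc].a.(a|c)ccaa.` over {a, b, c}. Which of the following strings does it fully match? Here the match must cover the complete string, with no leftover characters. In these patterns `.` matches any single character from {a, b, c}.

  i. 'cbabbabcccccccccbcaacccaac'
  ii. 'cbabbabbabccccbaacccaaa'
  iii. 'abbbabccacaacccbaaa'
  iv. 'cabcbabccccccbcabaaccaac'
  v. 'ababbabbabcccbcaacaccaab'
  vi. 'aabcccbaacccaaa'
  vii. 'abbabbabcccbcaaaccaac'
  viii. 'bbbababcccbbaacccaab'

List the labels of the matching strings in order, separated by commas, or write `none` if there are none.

i, ii, vii, viii

i → match
ii → match
iii → no match
iv → no match
v → no match
vi → no match
vii → match
viii → match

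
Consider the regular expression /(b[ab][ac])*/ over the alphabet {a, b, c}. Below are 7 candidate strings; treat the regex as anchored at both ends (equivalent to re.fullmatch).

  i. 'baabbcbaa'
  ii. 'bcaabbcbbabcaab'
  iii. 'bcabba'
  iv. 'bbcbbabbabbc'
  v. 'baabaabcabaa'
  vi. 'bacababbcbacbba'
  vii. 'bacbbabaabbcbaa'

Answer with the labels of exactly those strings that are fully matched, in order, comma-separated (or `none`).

i → match
ii → no match
iii → no match
iv → match
v → no match
vi → no match
vii → match

i, iv, vii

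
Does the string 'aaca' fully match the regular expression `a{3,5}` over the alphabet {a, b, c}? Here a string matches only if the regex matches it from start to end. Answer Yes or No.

No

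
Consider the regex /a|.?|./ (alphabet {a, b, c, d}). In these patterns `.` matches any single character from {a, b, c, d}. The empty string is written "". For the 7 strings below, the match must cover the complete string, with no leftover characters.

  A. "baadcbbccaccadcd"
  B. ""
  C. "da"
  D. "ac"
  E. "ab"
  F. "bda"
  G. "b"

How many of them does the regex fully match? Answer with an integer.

2

A → no match
B. "" → match
C. "da" → no match
D. "ac" → no match
E. "ab" → no match
F. "bda" → no match
G. "b" → match
Total matched: 2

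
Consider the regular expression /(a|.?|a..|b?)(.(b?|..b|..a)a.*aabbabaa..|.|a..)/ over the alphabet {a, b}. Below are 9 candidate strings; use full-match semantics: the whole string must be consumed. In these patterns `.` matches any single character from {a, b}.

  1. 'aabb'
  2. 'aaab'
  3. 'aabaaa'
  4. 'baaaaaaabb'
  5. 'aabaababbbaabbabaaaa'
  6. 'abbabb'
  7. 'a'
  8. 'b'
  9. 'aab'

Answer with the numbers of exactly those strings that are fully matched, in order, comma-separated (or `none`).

1, 2, 3, 5, 6, 7, 8, 9

1. 'aabb' → match
2. 'aaab' → match
3. 'aabaaa' → match
4. 'baaaaaaabb' → no match
5 → match
6. 'abbabb' → match
7. 'a' → match
8. 'b' → match
9. 'aab' → match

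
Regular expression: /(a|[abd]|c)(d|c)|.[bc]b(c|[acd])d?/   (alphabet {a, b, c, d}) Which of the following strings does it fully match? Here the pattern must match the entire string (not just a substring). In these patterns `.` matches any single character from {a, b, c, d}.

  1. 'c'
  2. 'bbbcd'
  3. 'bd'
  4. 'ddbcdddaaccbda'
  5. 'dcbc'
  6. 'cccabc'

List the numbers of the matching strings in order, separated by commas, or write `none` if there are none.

1 → no match
2 → match
3 → match
4 → no match
5 → match
6 → no match

2, 3, 5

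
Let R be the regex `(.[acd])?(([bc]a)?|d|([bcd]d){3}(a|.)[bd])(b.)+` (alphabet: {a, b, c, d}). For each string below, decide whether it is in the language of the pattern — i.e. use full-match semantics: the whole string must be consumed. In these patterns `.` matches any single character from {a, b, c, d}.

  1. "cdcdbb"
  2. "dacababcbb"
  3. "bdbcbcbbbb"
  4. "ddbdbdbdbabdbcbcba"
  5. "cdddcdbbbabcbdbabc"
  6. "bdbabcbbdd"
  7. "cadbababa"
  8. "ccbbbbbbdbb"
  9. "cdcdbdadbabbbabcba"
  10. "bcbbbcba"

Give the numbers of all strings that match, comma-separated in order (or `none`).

2, 3, 4, 5, 7, 9, 10

1 → no match
2 → match
3 → match
4 → match
5 → match
6 → no match
7 → match
8 → no match
9 → match
10 → match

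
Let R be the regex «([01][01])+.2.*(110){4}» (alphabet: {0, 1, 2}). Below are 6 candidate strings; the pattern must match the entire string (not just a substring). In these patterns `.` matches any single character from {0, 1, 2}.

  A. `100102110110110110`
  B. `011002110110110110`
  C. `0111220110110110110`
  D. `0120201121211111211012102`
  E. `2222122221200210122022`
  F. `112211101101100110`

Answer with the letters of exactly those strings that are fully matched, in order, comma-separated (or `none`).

A → match
B → match
C → match
D → no match — must end with `110`
E → no match — must end with `110`
F → no match

A, B, C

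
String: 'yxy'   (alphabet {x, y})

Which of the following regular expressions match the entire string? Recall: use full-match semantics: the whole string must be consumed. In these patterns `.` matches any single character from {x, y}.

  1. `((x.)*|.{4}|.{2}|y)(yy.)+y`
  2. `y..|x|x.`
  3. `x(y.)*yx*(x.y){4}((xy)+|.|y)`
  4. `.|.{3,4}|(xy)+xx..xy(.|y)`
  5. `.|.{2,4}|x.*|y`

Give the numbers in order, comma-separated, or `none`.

1 → no match
2 → match
3 → no match — must start with 'x'
4 → match
5 → match

2, 4, 5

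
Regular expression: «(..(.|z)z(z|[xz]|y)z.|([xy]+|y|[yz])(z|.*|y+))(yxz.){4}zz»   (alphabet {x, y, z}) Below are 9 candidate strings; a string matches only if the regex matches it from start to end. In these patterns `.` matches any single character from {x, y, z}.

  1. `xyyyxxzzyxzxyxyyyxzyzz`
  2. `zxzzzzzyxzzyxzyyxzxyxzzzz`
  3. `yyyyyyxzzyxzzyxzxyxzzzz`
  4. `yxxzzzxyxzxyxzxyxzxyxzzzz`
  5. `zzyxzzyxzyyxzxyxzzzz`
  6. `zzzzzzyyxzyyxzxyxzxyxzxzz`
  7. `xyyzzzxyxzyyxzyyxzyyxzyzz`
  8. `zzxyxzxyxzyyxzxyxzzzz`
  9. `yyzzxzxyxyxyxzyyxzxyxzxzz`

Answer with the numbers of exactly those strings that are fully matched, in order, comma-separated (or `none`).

1 → no match
2 → match
3 → match
4 → match
5 → match
6 → match
7 → match
8 → match
9 → no match

2, 3, 4, 5, 6, 7, 8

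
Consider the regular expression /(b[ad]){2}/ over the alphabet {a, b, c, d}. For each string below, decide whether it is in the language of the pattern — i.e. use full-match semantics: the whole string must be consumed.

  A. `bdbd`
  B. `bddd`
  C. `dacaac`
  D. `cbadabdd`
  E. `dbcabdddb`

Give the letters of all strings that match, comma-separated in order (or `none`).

A

A → match
B → no match
C → no match — must start with `b`
D → no match — must start with `b`
E → no match — must start with `b`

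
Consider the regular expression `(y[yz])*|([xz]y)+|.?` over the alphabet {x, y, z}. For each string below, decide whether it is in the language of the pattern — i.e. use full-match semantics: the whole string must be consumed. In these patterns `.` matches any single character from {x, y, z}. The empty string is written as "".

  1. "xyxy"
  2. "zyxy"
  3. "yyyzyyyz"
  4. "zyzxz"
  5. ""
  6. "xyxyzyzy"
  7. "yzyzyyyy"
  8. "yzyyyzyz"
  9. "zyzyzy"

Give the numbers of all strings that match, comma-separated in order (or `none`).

1, 2, 3, 5, 6, 7, 8, 9

1 → match
2 → match
3 → match
4 → no match
5 → match
6 → match
7 → match
8 → match
9 → match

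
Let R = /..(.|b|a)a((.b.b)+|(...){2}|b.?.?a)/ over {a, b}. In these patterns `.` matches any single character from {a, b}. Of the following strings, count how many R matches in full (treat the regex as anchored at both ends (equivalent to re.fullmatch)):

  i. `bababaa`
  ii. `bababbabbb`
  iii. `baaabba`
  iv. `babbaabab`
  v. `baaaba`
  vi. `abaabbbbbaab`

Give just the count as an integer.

4

i. `bababaa` → match
ii. `bababbabbb` → match
iii. `baaabba` → match
iv. `babbaabab` → no match
v. `baaaba` → match
vi. `abaabbbbbaab` → no match
Total matched: 4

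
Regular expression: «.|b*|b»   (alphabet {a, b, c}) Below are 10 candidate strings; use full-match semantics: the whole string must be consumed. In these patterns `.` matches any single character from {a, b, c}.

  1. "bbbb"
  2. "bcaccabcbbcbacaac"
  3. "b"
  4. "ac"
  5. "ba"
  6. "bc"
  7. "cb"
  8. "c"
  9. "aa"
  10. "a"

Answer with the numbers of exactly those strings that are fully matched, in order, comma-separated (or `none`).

1 → match
2 → no match
3 → match
4 → no match
5 → no match
6 → no match
7 → no match
8 → match
9 → no match
10 → match

1, 3, 8, 10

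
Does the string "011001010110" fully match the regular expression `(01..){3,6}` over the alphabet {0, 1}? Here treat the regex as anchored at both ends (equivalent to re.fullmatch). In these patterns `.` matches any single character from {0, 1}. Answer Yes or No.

Yes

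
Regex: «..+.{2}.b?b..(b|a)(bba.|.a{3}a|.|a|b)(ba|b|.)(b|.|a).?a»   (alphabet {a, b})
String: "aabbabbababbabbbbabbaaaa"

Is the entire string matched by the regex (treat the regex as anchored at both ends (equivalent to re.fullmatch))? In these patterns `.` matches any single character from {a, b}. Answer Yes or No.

Yes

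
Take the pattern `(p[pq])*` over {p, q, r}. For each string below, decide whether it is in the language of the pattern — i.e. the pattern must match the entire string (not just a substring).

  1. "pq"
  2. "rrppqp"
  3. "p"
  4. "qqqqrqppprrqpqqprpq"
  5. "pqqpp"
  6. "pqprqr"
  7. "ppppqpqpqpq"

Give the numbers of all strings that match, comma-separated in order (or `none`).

1

1 → match
2 → no match
3 → no match
4 → no match
5 → no match
6 → no match
7 → no match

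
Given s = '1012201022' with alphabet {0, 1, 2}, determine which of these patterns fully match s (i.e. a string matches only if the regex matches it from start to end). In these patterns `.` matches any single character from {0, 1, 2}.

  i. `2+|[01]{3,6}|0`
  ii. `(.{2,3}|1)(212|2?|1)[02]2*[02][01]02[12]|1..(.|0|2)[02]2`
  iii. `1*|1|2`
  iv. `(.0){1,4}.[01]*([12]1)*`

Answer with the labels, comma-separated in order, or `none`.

ii

i → no match
ii → match
iii → no match
iv → no match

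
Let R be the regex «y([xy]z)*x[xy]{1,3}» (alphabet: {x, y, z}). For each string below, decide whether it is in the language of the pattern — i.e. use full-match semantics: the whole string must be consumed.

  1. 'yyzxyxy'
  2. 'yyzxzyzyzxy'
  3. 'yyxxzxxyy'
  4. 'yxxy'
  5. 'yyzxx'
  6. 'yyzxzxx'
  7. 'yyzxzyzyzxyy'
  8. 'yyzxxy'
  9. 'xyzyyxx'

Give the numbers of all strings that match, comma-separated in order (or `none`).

1 → match
2 → match
3 → no match
4 → match
5 → match
6 → match
7 → match
8 → match
9 → no match — must start with 'y'

1, 2, 4, 5, 6, 7, 8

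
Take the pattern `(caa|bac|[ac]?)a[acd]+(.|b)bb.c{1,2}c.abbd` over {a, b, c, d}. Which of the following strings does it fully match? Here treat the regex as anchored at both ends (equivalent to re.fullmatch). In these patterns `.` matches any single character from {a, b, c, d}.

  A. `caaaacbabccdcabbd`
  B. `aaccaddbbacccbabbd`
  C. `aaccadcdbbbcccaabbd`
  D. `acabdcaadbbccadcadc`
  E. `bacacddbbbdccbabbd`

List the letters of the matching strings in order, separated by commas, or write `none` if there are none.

A → no match
B → match
C → match
D → no match — must end with `abbd`
E → match

B, C, E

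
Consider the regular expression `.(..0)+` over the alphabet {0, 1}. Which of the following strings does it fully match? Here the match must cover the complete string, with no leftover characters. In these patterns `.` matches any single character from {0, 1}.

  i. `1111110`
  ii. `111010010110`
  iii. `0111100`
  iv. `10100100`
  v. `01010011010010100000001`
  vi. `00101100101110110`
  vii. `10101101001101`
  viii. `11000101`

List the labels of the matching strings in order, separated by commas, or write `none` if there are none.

i → no match
ii → no match
iii → no match
iv → no match
v → no match — must end with `0`
vi → no match
vii → no match — must end with `0`
viii → no match — must end with `0`

none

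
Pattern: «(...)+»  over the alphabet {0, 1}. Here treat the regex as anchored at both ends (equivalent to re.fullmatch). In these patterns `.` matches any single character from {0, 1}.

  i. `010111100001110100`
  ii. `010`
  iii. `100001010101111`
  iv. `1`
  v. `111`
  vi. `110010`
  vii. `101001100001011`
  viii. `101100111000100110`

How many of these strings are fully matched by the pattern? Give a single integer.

i → match
ii → match
iii → match
iv → no match
v → match
vi → match
vii → match
viii → match
Total matched: 7

7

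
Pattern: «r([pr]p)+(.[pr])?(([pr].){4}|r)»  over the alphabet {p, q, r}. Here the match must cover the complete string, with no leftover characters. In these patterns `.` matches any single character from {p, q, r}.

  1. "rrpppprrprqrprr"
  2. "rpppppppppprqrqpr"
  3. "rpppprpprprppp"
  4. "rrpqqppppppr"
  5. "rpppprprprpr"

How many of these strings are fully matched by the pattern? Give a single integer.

3

1 → match
2 → match
3 → no match
4. "rrpqqppppppr" → no match
5. "rpppprprprpr" → match
Total matched: 3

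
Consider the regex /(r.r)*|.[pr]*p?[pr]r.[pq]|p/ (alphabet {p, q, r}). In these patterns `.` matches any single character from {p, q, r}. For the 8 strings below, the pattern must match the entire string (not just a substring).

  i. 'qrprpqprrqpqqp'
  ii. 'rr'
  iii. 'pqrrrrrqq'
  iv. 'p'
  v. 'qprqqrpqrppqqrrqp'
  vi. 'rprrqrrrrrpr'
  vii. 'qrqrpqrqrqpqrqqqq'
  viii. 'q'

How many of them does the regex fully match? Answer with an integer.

2

i → no match
ii → no match
iii → no match
iv → match
v → no match
vi → match
vii → no match
viii → no match
Total matched: 2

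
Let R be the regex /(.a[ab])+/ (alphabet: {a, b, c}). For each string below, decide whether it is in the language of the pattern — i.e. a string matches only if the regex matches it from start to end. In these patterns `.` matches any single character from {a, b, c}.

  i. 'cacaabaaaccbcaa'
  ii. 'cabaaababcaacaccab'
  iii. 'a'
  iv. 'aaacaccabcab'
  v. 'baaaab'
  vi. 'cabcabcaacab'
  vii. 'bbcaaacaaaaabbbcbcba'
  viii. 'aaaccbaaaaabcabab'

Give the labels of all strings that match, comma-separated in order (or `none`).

v, vi

i → no match
ii → no match
iii → no match
iv → no match
v → match
vi → match
vii → no match
viii → no match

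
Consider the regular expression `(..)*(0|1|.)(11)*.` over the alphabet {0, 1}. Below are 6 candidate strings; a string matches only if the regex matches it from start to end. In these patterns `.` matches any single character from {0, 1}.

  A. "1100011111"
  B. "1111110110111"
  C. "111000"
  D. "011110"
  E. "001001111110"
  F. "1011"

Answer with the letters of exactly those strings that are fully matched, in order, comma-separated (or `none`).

A → match
B → no match
C → match
D → match
E → match
F → match

A, C, D, E, F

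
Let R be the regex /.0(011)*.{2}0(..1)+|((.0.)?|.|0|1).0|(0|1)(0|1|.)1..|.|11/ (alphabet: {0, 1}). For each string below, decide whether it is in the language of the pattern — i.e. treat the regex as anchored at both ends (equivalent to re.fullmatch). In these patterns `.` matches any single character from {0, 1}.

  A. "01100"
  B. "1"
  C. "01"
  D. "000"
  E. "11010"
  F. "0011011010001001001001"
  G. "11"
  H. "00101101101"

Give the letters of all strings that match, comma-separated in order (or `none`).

A, B, D, G

A → match
B → match
C → no match
D → match
E → no match
F → no match
G → match
H → no match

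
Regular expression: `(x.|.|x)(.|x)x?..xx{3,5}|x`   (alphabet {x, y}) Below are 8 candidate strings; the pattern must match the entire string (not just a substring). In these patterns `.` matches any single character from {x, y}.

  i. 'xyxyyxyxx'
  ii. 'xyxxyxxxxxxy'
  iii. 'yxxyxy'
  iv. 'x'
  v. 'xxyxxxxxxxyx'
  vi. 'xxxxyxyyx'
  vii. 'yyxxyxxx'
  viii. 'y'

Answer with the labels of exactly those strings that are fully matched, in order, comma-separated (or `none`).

i → no match
ii → no match — must end with 'x'
iii → no match — must end with 'x'
iv → match
v → no match
vi → no match
vii → no match
viii → no match — must end with 'x'

iv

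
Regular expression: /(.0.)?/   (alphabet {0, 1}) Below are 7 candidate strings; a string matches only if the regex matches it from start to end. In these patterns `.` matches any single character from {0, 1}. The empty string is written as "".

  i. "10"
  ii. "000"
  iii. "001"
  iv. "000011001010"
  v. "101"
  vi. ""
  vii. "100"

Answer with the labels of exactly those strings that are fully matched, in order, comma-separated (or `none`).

i → no match
ii → match
iii → match
iv → no match
v → match
vi → match
vii → match

ii, iii, v, vi, vii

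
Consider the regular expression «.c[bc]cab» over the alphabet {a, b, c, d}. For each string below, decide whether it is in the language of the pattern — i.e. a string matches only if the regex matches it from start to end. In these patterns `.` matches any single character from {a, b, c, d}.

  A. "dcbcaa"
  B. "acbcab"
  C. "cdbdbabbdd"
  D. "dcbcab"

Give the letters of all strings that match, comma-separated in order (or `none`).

B, D

A. "dcbcaa" → no match — must end with "cab"
B. "acbcab" → match
C. "cdbdbabbdd" → no match — must end with "cab"
D. "dcbcab" → match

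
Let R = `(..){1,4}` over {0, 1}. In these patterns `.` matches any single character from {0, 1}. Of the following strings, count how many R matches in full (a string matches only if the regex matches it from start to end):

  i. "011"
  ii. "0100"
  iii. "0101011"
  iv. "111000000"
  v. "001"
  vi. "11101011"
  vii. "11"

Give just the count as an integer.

i → no match
ii → match
iii → no match
iv → no match
v → no match
vi → match
vii → match
Total matched: 3

3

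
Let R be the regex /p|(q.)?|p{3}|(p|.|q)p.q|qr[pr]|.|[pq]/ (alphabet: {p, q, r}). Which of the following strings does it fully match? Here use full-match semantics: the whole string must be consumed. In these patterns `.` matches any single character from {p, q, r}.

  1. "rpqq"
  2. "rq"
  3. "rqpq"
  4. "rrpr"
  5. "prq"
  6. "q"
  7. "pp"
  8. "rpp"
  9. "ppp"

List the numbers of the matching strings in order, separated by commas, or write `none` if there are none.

1, 6, 9

1 → match
2 → no match
3 → no match
4 → no match
5 → no match
6 → match
7 → no match
8 → no match
9 → match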